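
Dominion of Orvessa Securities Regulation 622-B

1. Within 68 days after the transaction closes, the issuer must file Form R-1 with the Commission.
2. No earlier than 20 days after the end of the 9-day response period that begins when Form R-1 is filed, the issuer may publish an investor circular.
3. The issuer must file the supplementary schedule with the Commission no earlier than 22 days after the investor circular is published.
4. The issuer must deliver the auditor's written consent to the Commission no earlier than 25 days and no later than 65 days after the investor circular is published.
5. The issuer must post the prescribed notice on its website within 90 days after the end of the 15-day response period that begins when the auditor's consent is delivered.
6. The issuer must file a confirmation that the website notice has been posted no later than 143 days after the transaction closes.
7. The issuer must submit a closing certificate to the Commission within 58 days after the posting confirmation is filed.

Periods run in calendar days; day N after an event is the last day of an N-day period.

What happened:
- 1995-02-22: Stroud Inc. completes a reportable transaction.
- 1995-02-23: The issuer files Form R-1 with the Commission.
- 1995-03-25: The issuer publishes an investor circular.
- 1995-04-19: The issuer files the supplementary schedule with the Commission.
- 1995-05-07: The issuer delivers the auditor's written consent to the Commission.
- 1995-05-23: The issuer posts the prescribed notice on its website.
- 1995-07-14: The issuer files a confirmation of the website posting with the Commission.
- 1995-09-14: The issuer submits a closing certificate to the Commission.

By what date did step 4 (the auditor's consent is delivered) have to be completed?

Step 4 runs from 1995-03-25, when the investor circular is published. The window is 25–65 days after 1995-03-25; it closes on 1995-05-29.

1995-05-29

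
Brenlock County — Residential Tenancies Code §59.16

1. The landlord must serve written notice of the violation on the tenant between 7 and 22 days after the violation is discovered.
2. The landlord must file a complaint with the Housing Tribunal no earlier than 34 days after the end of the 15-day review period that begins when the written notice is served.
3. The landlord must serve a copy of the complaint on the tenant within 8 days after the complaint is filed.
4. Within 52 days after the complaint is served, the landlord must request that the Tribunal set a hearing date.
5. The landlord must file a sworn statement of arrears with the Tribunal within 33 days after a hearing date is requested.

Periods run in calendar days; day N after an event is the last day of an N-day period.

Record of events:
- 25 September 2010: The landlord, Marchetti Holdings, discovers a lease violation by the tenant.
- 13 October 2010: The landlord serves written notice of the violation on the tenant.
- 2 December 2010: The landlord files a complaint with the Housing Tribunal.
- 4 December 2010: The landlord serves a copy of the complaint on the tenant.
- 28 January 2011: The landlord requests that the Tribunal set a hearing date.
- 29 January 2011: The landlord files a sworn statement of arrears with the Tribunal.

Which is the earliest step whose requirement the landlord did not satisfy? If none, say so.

Step 1: the window is 7–22 days after 25 September 2010 (when the violation is discovered), so 2 October 2010 through 17 October 2010; 13 October 2010 falls inside that range.
Step 2: the earliest permitted date is 34 days after 28 October 2010 (end of the 15-day review period, which began when the written notice is served on 13 October 2010), i.e. 1 December 2010; done 2 December 2010 — permitted.
Step 3: 8 days after 2 December 2010 (when the complaint is filed) is 10 December 2010; 4 December 2010 is within that limit.
Step 4: 52 days after 4 December 2010 (when the complaint is served) is 25 January 2011; done 28 January 2011 — 3 days late.
The analysis stops there.

Step 4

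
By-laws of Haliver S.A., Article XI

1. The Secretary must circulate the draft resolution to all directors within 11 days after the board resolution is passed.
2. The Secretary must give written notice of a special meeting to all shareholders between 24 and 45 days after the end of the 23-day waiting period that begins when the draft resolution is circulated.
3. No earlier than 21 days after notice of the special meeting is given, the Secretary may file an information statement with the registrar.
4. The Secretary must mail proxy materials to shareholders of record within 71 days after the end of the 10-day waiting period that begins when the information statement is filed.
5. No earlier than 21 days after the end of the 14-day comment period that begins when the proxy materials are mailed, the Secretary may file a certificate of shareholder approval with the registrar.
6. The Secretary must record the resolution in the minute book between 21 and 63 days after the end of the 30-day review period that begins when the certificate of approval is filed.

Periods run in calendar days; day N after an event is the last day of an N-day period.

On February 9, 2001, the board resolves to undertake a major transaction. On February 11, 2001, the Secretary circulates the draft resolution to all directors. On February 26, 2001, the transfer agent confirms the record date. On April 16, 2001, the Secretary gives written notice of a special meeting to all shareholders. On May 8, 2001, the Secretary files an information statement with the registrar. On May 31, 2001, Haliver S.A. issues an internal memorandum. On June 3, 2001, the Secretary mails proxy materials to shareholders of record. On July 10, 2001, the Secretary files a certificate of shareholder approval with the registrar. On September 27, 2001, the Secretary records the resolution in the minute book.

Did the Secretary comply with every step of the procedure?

(1) due by February 9, 2001 + 11 days = February 20, 2001; completed February 11, 2001, before the deadline.
(2) the permitted window runs from March 6, 2001 + 24 = March 30, 2001 to March 6, 2001 + 45 = April 20, 2001; done April 16, 2001, which is between those dates.
(3) permitted from April 16, 2001 + 21 days = May 7, 2001 onward; done May 8, 2001 — permitted.
(4) due by May 18, 2001 + 71 days = July 28, 2001; June 3, 2001 is within that limit.
(5) permitted from June 17, 2001 + 21 days = July 8, 2001 onward; done July 10, 2001, after the minimum wait.
(6) the permitted window runs from August 9, 2001 + 21 = August 30, 2001 to August 9, 2001 + 63 = October 11, 2001; done September 27, 2001, which is between those dates.

Yes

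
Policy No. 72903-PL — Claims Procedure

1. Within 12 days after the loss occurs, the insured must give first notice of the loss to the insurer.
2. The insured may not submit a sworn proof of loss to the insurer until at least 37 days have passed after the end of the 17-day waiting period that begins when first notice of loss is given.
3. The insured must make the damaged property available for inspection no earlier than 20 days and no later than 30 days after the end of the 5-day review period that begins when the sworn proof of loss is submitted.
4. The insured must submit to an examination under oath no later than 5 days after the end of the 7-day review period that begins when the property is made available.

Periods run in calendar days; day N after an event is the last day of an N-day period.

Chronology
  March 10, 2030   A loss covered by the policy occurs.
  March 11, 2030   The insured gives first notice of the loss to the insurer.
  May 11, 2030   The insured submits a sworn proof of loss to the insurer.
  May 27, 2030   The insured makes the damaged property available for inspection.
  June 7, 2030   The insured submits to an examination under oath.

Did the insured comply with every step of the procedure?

No

Step 1 — counting 12 days from March 10, 2030 (when the loss occurs) gives a deadline of March 22, 2030; March 11, 2030 is within that limit.
Step 2 — must wait 37 days from March 28, 2030 (end of the 17-day waiting period, which began when first notice of loss is given on March 11, 2030), so not before May 4, 2030; May 11, 2030 is on or after that date.
Step 3 — 20 and 30 days from May 16, 2030 (end of the 5-day review period, which began when the sworn proof of loss is submitted on May 11, 2030) are June 5, 2030 and June 15, 2030 respectively; May 27, 2030 is 9 days too early.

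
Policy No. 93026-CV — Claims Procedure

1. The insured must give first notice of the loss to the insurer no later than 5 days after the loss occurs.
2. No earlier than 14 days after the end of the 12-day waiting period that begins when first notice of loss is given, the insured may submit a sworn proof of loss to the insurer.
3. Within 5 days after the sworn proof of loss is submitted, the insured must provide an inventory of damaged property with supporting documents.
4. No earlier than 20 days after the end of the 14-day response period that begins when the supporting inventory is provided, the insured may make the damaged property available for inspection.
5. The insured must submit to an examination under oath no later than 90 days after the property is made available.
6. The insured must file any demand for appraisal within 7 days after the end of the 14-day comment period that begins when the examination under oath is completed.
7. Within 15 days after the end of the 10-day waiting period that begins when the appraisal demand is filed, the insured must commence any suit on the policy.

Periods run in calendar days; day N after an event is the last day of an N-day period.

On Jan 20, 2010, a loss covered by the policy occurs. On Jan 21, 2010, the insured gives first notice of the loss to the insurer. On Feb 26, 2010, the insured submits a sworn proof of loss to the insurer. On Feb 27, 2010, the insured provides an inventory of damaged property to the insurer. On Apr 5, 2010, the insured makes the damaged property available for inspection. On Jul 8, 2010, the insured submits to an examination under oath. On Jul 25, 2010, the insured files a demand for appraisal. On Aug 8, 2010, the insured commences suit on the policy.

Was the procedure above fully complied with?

Step 1 — counting 5 days from Jan 20, 2010 (when the loss occurs) gives a deadline of Jan 25, 2010; done Jan 21, 2010 — timely.
Step 2 — must wait 14 days from Feb 2, 2010 (end of the 12-day waiting period, which began when first notice of loss is given on Jan 21, 2010), so not before Feb 16, 2010; Feb 26, 2010 is on or after that date.
Step 3 — counting 5 days from Feb 26, 2010 (when the sworn proof of loss is submitted) gives a deadline of Mar 3, 2010; completed Feb 27, 2010, before the deadline.
Step 4 — must wait 20 days from Mar 13, 2010 (end of the 14-day response period, which began when the supporting inventory is provided on Feb 27, 2010), so not before Apr 2, 2010; done Apr 5, 2010, after the minimum wait.
Step 5 — counting 90 days from Apr 5, 2010 (when the property is made available) gives a deadline of Jul 4, 2010; Jul 8, 2010 misses that deadline by 4 days.

No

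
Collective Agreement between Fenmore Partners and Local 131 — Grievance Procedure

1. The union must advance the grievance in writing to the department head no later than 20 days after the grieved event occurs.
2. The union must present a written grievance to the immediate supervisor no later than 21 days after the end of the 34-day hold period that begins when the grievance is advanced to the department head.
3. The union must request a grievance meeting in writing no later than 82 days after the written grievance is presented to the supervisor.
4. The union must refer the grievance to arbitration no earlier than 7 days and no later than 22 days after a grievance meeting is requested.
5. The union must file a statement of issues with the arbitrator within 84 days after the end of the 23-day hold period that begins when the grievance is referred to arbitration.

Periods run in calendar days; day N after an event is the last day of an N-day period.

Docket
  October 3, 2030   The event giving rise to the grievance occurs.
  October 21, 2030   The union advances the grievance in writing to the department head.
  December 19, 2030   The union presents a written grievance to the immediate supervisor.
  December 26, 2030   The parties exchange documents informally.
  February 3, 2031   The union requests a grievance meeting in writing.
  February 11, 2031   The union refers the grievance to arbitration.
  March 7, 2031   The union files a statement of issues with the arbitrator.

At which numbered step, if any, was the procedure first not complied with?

Step 2

Step 1: 20 days after October 3, 2030 (when the grieved event occurs) is October 23, 2030; done October 21, 2030 — timely.
Step 2: 21 days after November 24, 2030 (end of the 34-day hold period, which began when the grievance is advanced to the department head on October 21, 2030) is December 15, 2030; December 19, 2030 misses that deadline by 4 days.
No need to go further; step 2 was not satisfied.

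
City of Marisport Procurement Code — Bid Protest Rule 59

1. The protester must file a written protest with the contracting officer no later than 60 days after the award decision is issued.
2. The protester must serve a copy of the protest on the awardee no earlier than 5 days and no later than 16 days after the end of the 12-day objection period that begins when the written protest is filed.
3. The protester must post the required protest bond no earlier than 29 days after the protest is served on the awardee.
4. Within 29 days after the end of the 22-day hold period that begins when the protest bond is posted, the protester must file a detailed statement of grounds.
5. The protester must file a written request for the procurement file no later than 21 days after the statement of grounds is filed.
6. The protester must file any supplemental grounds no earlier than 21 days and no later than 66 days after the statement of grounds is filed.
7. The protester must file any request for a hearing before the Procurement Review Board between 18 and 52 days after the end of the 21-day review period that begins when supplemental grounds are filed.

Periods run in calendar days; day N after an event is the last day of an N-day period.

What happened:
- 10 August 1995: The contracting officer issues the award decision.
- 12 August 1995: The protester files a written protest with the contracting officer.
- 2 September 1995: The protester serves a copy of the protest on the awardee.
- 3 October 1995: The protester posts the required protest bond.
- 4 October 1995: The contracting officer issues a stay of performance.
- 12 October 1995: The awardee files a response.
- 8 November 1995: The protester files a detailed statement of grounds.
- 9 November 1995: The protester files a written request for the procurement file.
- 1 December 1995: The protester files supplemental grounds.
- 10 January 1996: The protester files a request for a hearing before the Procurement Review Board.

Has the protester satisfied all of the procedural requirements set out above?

Yes

Step 1: 60 days after 10 August 1995 (when the award decision is issued) is 9 October 1995; 12 August 1995 is within that limit.
Step 2: the window is 5–16 days after 24 August 1995 (end of the 12-day objection period, which began when the written protest is filed on 12 August 1995), so 29 August 1995 through 9 September 1995; done 2 September 1995, which is between those dates.
Step 3: the earliest permitted date is 29 days after 2 September 1995 (when the protest is served on the awardee), i.e. 1 October 1995; done 3 October 1995, after the minimum wait.
Step 4: 29 days after 25 October 1995 (end of the 22-day hold period, which began when the protest bond is posted on 3 October 1995) is 23 November 1995; completed 8 November 1995, before the deadline.
Step 5: 21 days after 8 November 1995 (when the statement of grounds is filed) is 29 November 1995; completed 9 November 1995, before the deadline.
Step 6: the window is 21–66 days after 8 November 1995 (when the statement of grounds is filed), so 29 November 1995 through 13 January 1996; done 1 December 1995 — within the window.
Step 7: the window is 18–52 days after 22 December 1995 (end of the 21-day review period, which began when supplemental grounds are filed on 1 December 1995), so 9 January 1996 through 12 February 1996; 10 January 1996 falls inside that range.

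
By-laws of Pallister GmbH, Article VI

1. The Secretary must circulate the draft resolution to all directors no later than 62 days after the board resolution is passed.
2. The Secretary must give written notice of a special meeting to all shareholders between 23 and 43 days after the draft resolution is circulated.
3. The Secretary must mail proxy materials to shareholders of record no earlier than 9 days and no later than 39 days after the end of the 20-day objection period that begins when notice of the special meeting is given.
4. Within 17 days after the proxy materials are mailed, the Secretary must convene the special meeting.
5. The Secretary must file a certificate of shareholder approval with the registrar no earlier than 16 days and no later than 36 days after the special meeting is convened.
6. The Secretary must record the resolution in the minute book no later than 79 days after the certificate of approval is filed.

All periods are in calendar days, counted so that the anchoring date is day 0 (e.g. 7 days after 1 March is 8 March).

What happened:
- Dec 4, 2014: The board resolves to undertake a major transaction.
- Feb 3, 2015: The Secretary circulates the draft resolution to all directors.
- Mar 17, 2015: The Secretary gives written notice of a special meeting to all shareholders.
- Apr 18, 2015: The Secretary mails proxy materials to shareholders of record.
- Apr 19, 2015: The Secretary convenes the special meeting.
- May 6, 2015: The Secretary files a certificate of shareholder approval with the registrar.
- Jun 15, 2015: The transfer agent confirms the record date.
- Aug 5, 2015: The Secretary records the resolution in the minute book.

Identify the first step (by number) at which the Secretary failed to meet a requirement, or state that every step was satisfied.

Step 1 — counting 62 days from Dec 4, 2014 (when the board resolution is passed) gives a deadline of Feb 4, 2015; completed Feb 3, 2015, before the deadline.
Step 2 — 23 and 43 days from Feb 3, 2015 (when the draft resolution is circulated) are Feb 26, 2015 and Mar 18, 2015 respectively; Mar 17, 2015 falls inside that range.
Step 3 — 9 and 39 days from Apr 6, 2015 (end of the 20-day objection period, which began when notice of the special meeting is given on Mar 17, 2015) are Apr 15, 2015 and May 15, 2015 respectively; done Apr 18, 2015, which is between those dates.
Step 4 — counting 17 days from Apr 18, 2015 (when the proxy materials are mailed) gives a deadline of May 5, 2015; completed Apr 19, 2015, before the deadline.
Step 5 — 16 and 36 days from Apr 19, 2015 (when the special meeting is convened) are May 5, 2015 and May 25, 2015 respectively; done May 6, 2015 — within the window.
Step 6 — counting 79 days from May 6, 2015 (when the certificate of approval is filed) gives a deadline of Jul 24, 2015; done Aug 5, 2015 — 12 days late.

Step 6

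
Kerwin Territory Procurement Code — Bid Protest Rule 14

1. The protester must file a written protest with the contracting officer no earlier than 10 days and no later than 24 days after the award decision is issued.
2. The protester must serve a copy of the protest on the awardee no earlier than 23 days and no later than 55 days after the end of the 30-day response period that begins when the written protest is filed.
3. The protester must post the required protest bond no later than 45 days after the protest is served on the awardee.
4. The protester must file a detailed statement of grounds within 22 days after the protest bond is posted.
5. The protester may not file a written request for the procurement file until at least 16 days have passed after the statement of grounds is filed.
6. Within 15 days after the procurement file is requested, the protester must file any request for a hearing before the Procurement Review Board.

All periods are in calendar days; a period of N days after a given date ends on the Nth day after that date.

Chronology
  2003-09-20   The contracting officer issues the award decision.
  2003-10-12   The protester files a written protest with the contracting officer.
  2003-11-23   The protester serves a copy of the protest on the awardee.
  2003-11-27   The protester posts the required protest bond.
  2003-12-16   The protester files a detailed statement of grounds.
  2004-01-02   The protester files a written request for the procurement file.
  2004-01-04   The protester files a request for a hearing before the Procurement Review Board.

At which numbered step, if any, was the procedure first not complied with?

Step 2

(1) the permitted window runs from 2003-09-20 + 10 = 2003-09-30 to 2003-09-20 + 24 = 2003-10-14; done 2003-10-12 — within the window.
(2) the permitted window runs from 2003-11-11 + 23 = 2003-12-04 to 2003-11-11 + 55 = 2004-01-05; 2003-11-23 is 11 days too early.
Later steps need not be reached.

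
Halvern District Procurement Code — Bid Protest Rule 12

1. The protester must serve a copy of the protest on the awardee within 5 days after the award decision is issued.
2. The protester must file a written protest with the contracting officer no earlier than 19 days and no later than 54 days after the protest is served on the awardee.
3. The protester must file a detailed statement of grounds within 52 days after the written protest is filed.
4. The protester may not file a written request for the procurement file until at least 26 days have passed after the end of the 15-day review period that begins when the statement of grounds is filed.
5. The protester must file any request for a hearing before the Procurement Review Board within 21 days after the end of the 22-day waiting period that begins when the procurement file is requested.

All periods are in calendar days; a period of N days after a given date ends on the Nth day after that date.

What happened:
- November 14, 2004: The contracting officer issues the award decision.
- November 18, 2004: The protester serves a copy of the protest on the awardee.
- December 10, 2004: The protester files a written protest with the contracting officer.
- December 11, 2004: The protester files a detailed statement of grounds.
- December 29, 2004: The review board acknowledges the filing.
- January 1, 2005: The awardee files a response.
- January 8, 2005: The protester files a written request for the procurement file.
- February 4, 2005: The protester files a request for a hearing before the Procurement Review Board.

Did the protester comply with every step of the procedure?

(1) due by November 14, 2004 + 5 days = November 19, 2004; November 18, 2004 is within that limit.
(2) the permitted window runs from November 18, 2004 + 19 = December 7, 2004 to November 18, 2004 + 54 = January 11, 2005; done December 10, 2004 — within the window.
(3) due by December 10, 2004 + 52 days = January 31, 2005; done December 11, 2004 — timely.
(4) permitted from December 26, 2004 + 26 days = January 21, 2005 onward; January 8, 2005 is 13 days before the earliest permitted date.

No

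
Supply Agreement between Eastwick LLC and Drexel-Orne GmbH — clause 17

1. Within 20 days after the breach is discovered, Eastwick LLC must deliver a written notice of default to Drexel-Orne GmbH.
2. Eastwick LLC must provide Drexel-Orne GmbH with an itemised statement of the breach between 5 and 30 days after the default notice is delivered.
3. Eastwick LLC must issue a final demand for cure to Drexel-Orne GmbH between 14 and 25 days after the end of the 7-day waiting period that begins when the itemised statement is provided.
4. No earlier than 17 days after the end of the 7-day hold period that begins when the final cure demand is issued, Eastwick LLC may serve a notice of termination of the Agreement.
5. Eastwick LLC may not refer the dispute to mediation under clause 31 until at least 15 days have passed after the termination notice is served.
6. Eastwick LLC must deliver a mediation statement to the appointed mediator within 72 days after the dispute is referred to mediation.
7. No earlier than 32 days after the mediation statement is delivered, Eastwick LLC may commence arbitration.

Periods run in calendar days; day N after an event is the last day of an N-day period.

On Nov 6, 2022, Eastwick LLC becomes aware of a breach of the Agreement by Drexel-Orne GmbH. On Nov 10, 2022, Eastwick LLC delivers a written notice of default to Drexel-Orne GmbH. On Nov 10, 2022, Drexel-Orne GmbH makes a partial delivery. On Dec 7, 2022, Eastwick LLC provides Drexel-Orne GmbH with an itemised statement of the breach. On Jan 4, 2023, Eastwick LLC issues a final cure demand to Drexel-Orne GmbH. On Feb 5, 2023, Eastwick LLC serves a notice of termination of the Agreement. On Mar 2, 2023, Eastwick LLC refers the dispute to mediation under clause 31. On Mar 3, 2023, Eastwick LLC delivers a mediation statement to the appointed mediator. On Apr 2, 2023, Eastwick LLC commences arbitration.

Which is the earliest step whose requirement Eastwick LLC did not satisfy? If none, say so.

Step 7

(1) due by Nov 6, 2022 + 20 days = Nov 26, 2022; Nov 10, 2022 is within that limit.
(2) the permitted window runs from Nov 10, 2022 + 5 = Nov 15, 2022 to Nov 10, 2022 + 30 = Dec 10, 2022; Dec 7, 2022 falls inside that range.
(3) the permitted window runs from Dec 14, 2022 + 14 = Dec 28, 2022 to Dec 14, 2022 + 25 = Jan 8, 2023; Jan 4, 2023 falls inside that range.
(4) permitted from Jan 11, 2023 + 17 days = Jan 28, 2023 onward; done Feb 5, 2023, after the minimum wait.
(5) permitted from Feb 5, 2023 + 15 days = Feb 20, 2023 onward; done Mar 2, 2023 — permitted.
(6) due by Mar 2, 2023 + 72 days = May 13, 2023; done Mar 3, 2023 — timely.
(7) permitted from Mar 3, 2023 + 32 days = Apr 4, 2023 onward; done Apr 2, 2023 — 2 days too early.
Later steps need not be reached.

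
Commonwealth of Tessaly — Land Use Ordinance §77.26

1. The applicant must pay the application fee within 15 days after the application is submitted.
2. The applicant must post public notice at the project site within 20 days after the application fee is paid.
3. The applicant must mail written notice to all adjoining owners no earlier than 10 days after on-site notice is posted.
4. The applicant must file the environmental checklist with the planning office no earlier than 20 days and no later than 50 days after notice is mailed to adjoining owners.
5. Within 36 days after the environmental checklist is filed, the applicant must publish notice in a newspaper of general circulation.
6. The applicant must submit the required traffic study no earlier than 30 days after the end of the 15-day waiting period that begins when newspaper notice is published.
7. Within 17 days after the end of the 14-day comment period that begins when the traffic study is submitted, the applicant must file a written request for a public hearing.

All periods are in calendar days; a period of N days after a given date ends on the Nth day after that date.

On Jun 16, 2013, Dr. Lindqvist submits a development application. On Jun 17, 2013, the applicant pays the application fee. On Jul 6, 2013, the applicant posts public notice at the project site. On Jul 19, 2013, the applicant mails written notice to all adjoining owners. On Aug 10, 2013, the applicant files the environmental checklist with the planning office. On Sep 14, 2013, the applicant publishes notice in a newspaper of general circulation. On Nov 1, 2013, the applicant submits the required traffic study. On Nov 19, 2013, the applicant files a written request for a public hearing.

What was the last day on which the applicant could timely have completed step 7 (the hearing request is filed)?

The traffic study is submitted on Nov 1, 2013; the 14-day comment period therefore ends Nov 15, 2013, and step 7 runs from that date. 17 days after Nov 15, 2013 is Dec 2, 2013.

Dec 2, 2013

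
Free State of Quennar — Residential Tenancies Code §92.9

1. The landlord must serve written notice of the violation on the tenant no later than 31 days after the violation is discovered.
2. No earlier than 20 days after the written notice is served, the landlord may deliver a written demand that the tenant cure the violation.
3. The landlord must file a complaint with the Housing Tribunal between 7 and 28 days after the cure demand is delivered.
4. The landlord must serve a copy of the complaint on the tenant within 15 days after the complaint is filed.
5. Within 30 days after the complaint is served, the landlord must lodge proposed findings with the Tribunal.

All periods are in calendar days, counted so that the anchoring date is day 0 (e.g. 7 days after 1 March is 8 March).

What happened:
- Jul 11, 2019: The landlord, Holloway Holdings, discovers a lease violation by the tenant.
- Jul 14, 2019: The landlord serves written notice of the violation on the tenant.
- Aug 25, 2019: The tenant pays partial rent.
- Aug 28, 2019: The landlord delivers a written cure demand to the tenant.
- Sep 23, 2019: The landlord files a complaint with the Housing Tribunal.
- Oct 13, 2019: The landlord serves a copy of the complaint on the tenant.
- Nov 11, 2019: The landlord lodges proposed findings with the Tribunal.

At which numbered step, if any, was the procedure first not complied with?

Step 1 — counting 31 days from Jul 11, 2019 (when the violation is discovered) gives a deadline of Aug 11, 2019; completed Jul 14, 2019, before the deadline.
Step 2 — must wait 20 days from Jul 14, 2019 (when the written notice is served), so not before Aug 3, 2019; Aug 28, 2019 is on or after that date.
Step 3 — 7 and 28 days from Aug 28, 2019 (when the cure demand is delivered) are Sep 4, 2019 and Sep 25, 2019 respectively; Sep 23, 2019 falls inside that range.
Step 4 — counting 15 days from Sep 23, 2019 (when the complaint is filed) gives a deadline of Oct 8, 2019; Oct 13, 2019 misses that deadline by 5 days.

Step 4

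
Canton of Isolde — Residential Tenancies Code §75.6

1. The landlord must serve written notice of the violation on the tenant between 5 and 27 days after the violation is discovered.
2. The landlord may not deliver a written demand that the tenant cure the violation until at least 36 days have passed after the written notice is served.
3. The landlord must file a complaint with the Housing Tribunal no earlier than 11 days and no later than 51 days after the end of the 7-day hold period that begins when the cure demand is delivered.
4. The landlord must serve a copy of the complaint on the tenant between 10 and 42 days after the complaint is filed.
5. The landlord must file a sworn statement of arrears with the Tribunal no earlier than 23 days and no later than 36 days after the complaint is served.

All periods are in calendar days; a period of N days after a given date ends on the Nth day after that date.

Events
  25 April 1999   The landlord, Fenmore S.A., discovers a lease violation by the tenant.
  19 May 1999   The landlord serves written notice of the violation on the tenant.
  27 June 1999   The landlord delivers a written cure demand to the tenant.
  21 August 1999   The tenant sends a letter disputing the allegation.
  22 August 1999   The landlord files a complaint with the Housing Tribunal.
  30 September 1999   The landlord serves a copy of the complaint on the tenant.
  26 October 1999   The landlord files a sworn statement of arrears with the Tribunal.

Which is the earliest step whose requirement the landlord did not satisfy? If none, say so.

None — every step was satisfied

(1) the permitted window runs from 25 April 1999 + 5 = 30 April 1999 to 25 April 1999 + 27 = 22 May 1999; done 19 May 1999 — within the window.
(2) permitted from 19 May 1999 + 36 days = 24 June 1999 onward; done 27 June 1999 — permitted.
(3) the permitted window runs from 4 July 1999 + 11 = 15 July 1999 to 4 July 1999 + 51 = 24 August 1999; done 22 August 1999, which is between those dates.
(4) the permitted window runs from 22 August 1999 + 10 = 1 September 1999 to 22 August 1999 + 42 = 3 October 1999; 30 September 1999 falls inside that range.
(5) the permitted window runs from 30 September 1999 + 23 = 23 October 1999 to 30 September 1999 + 36 = 5 November 1999; done 26 October 1999 — within the window.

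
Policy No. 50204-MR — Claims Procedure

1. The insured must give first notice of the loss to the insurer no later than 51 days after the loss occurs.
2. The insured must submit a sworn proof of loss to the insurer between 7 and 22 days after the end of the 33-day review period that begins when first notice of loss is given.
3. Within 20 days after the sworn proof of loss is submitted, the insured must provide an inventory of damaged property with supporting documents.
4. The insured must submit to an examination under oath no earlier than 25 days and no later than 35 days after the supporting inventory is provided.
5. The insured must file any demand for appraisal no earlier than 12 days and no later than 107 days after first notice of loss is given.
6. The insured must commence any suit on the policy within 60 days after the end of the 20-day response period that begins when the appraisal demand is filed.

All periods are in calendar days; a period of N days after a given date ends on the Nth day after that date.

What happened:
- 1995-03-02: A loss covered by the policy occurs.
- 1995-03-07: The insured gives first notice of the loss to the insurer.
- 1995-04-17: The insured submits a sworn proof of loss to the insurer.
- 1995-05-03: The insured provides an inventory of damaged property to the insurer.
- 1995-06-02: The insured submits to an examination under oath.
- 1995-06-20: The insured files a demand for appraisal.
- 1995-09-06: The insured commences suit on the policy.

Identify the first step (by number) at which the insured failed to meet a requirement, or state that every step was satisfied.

None — every step was satisfied

Step 1: 51 days after 1995-03-02 (when the loss occurs) is 1995-04-22; done 1995-03-07 — timely.
Step 2: the window is 7–22 days after 1995-04-09 (end of the 33-day review period, which began when first notice of loss is given on 1995-03-07), so 1995-04-16 through 1995-05-01; done 1995-04-17 — within the window.
Step 3: 20 days after 1995-04-17 (when the sworn proof of loss is submitted) is 1995-05-07; done 1995-05-03 — timely.
Step 4: the window is 25–35 days after 1995-05-03 (when the supporting inventory is provided), so 1995-05-28 through 1995-06-07; 1995-06-02 falls inside that range.
Step 5: the window is 12–107 days after 1995-03-07 (when first notice of loss is given), so 1995-03-19 through 1995-06-22; done 1995-06-20, which is between those dates.
Step 6: 60 days after 1995-07-10 (end of the 20-day response period, which began when the appraisal demand is filed on 1995-06-20) is 1995-09-08; done 1995-09-06 — timely.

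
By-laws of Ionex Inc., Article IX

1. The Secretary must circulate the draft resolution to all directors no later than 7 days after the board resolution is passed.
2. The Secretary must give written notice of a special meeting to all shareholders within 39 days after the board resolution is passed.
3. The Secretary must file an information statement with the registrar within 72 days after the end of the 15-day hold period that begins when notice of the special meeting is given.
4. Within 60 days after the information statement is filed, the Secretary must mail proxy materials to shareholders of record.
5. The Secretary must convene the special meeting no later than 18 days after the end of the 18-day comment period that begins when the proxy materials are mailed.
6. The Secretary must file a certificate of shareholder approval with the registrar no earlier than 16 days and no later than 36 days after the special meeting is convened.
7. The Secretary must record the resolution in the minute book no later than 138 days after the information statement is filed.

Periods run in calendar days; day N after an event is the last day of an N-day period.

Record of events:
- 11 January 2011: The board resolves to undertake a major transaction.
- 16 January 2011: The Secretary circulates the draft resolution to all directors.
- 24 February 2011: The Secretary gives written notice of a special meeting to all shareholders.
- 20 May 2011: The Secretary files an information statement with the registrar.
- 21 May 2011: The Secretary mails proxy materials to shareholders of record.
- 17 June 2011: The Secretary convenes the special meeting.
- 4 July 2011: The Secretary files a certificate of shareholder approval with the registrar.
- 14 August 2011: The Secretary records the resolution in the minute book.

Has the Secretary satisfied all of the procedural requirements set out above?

No

Step 1 — counting 7 days from 11 January 2011 (when the board resolution is passed) gives a deadline of 18 January 2011; done 16 January 2011 — timely.
Step 2 — counting 39 days from 11 January 2011 (when the board resolution is passed) gives a deadline of 19 February 2011; done 24 February 2011 — 5 days late.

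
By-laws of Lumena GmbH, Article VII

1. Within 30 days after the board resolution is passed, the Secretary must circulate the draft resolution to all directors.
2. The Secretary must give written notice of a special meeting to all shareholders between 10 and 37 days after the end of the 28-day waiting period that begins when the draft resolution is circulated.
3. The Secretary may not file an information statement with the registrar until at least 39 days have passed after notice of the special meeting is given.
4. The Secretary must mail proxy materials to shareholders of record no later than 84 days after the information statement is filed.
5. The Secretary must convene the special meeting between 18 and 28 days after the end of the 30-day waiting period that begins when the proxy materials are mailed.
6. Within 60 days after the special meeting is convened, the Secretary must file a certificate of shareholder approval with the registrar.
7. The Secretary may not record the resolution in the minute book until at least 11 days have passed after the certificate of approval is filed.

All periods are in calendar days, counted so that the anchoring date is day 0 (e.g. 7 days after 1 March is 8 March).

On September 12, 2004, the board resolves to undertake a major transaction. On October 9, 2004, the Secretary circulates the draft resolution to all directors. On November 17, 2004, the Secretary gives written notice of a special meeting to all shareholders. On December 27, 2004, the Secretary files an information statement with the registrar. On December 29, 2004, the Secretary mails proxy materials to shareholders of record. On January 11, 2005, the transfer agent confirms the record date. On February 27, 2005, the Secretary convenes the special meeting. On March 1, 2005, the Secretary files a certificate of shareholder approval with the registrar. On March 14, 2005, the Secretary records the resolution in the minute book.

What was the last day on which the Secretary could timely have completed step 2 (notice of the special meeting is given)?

December 13, 2004

The draft resolution is circulated on October 9, 2004; the 28-day waiting period therefore ends November 6, 2004, and step 2 runs from that date. The window is 10–37 days after November 6, 2004; it closes on December 13, 2004.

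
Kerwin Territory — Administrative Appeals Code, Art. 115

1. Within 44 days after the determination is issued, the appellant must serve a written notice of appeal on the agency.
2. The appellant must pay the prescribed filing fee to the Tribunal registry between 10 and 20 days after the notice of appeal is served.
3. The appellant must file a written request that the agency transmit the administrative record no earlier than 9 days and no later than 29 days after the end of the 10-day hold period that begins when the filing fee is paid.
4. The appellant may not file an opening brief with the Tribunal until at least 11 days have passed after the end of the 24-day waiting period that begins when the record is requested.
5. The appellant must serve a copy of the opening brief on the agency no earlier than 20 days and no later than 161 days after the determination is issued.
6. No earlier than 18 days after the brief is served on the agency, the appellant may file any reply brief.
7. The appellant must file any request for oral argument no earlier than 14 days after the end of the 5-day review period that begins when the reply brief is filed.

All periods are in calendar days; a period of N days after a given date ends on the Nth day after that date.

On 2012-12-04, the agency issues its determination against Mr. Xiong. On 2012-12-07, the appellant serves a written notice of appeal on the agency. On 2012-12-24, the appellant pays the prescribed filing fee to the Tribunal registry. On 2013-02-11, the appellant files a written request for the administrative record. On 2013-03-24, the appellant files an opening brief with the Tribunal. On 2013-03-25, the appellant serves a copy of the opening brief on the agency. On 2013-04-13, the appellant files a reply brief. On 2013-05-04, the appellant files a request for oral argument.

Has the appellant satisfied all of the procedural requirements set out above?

Step 1: 44 days after 2012-12-04 (when the determination is issued) is 2013-01-17; completed 2012-12-07, before the deadline.
Step 2: the window is 10–20 days after 2012-12-07 (when the notice of appeal is served), so 2012-12-17 through 2012-12-27; done 2012-12-24, which is between those dates.
Step 3: the window is 9–29 days after 2013-01-03 (end of the 10-day hold period, which began when the filing fee is paid on 2012-12-24), so 2013-01-12 through 2013-02-01; done 2013-02-11 — 10 days after the window closed.

No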